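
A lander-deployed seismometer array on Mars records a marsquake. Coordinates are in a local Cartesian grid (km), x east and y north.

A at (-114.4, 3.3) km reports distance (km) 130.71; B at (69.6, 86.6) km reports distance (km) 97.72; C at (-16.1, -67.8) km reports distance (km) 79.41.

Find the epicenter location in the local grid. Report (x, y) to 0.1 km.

Circle about each station: (x + 114.4)² + (y − 3.3)² = 130.71²; (x − 69.6)² + (y − 86.6)² = 97.72²; (x + 16.1)² + (y + 67.8)² = 79.41².
Subtracting the A equation from the B and C equations removes the quadratic terms:
368.0 x + 166.6 y = 6781.38
196.6 x − 142.2 y = 2536.96
Solving the 2×2 system: x ≈ 16.3, y ≈ 4.7 km.
Check against A (with the unrounded x, y): √((x + 114.4)²+(y − 3.3)²) = 130.71 ≈ 130.71 km. ✓

x ≈ 16.3 km, y ≈ 4.7 km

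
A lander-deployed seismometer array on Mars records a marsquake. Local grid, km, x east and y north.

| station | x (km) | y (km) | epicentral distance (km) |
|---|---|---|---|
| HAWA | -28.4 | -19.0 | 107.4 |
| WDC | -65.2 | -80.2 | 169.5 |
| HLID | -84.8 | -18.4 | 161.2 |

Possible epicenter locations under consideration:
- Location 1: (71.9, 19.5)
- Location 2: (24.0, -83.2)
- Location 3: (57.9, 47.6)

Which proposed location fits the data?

For each candidate, compare |candidate − station| to the reported distance:
Location 1: residuals HAWA 0.0, WDC 0.0, HLID 0.0 → max 0.0 km
Location 2: residuals HAWA 24.5, WDC 80.2, HLID 34.6 → max 80.2 km
Location 3: residuals HAWA 1.6, WDC 7.9, HLID 4.0 → max 7.9 km
Only Location 1 has all residuals ≈ 0.

Location 1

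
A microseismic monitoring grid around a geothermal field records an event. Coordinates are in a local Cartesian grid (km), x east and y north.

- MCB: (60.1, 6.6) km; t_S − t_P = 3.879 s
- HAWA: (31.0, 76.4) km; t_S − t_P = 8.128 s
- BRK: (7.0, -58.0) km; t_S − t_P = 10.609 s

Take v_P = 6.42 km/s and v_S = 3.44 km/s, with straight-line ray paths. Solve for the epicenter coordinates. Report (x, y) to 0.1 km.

Distance from S−P lag: d = Δt · v_P v_S / (v_P − v_S) = Δt · (6.42·3.44)/(6.42−3.44) ≈ 7.4110·Δt.
So d_MCB = 28.75, d_HAWA = 60.24, d_BRK = 78.62 km.
Circle about each station: (x − 60.1)² + (y − 6.6)² = 28.75²; (x − 31.0)² + (y − 76.4)² = 60.24²; (x − 7.0)² + (y + 58.0)² = 78.62².
Subtracting the MCB equation from the HAWA and BRK equations removes the quadratic terms:
-58.2 x + 139.6 y = 340.09
-106.2 x − 129.2 y = -5597.11
Solving the 2×2 system: x ≈ 33.0, y ≈ 16.2 km.
Check against MCB (with the unrounded x, y): √((x − 60.1)²+(y − 6.6)²) = 28.75 ≈ 28.75 km. ✓

33.0 km east, 16.2 km north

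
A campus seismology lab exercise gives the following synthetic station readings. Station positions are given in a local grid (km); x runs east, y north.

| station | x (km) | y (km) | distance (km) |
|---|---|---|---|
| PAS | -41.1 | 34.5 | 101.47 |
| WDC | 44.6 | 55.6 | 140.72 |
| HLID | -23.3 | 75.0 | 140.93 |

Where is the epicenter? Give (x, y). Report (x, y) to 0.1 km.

-26.4 km east, -65.9 km north

Circle about each station: (x + 41.1)² + (y − 34.5)² = 101.47²; (x − 44.6)² + (y − 55.6)² = 140.72²; (x + 23.3)² + (y − 75.0)² = 140.93².
Subtracting the PAS equation from the WDC and HLID equations removes the quadratic terms:
171.4 x + 42.2 y = -7304.90
35.6 x + 81.0 y = -6276.67
Solving the 2×2 system: x ≈ -26.4, y ≈ -65.9 km.
Check against PAS (with the unrounded x, y): √((x + 41.1)²+(y − 34.5)²) = 101.46 ≈ 101.47 km. ✓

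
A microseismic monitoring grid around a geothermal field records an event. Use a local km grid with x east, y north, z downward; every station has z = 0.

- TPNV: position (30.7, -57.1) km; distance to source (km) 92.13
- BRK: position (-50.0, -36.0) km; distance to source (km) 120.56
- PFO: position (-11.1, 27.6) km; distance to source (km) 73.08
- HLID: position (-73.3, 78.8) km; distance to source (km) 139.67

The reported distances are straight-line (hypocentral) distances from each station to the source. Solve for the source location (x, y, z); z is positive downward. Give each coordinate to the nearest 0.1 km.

(45.6, 21.5, 45.7)

Each station gives a sphere (x−x_i)² + (y−y_i)² + z² = d_i² (stations at z=0).
Subtracting the TPNV sphere from BRK and PFO: z² cancels, leaving linear equations in x and y:
-161.4 x + 42.2 y = -6453.68
-83.6 x + 169.4 y = -170.68
Solving: x ≈ 45.607, y ≈ 21.500 km (keep extra digits for the depth step; rounded: 45.6, 21.5).
Then from the TPNV sphere: z² = 92.13² − (x − 30.7)² − (y + 57.1)² with x = 45.607, y = 21.500, so z ≈ 45.692 ≈ 45.7 km.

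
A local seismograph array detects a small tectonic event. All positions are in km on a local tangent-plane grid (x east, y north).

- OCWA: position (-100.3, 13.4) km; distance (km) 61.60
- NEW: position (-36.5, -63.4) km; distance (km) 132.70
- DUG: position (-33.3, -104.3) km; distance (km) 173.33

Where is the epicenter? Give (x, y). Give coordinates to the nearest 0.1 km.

Circle about each station: (x + 100.3)² + (y − 13.4)² = 61.60²; (x + 36.5)² + (y + 63.4)² = 132.70²; (x + 33.3)² + (y + 104.3)² = 173.33².
Subtracting the OCWA equation from the NEW and DUG equations removes the quadratic terms:
127.6 x − 153.6 y = -18702.57
134.0 x − 235.4 y = -24501.00
Solving the 2×2 system: x ≈ -67.6, y ≈ 65.6 km.

x ≈ -67.6 km, y ≈ 65.6 km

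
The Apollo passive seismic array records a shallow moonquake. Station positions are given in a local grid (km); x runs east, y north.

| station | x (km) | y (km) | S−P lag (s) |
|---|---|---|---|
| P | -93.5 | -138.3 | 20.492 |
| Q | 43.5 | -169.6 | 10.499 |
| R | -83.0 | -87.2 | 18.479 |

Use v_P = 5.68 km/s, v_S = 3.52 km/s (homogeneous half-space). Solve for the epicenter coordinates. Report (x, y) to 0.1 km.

(88.0, -83.2)

Distance from S−P lag: d = Δt · v_P v_S / (v_P − v_S) = Δt · (5.68·3.52)/(5.68−3.52) ≈ 9.2563·Δt.
So d_P = 189.68, d_Q = 97.18, d_R = 171.05 km.
Circle about each station: (x + 93.5)² + (y + 138.3)² = 189.68²; (x − 43.5)² + (y + 169.6)² = 97.18²; (x + 83.0)² + (y + 87.2)² = 171.05².
Subtracting pairs of circle equations eliminates x²+y² and gives linear equations (the radical axes):
274.0 x − 62.6 y = 29321.82
21.0 x + 102.2 y = -6655.90
Solving the 2×2 system: x ≈ 88.0, y ≈ -83.2 km.
Check against P (with the unrounded x, y): √((x + 93.5)²+(y + 138.3)²) = 189.68 ≈ 189.68 km. ✓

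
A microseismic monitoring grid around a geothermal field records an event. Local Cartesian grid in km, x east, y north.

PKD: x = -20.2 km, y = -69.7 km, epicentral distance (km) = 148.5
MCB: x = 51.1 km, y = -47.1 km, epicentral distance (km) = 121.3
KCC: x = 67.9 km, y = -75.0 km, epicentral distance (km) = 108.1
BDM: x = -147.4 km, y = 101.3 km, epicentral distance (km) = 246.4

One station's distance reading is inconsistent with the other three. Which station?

MCB

Solve using three stations at a time. Using PKD, KCC, BDM (subtract circle equations pairwise → linear system) gives (x, y) ≈ (88.9, 31.2).
Distances from that point to each station vs reported:
  PKD: calculated 148.6 vs reported 148.5 → residual 0.1 km
  MCB: calculated 87.0 vs reported 121.3 → residual 34.3 km
  KCC: calculated 108.3 vs reported 108.1 → residual 0.2 km
  BDM: calculated 246.5 vs reported 246.4 → residual 0.1 km
PKD, KCC, BDM are mutually consistent (residuals ≈ 0); MCB is off by 34.3 km.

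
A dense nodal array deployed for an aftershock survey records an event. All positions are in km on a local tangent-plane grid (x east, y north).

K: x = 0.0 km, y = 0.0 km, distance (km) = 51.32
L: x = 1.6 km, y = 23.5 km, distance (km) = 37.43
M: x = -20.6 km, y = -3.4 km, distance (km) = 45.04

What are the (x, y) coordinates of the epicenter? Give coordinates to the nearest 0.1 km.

Circle about each station: x² + y² = 51.32²; (x − 1.6)² + (y − 23.5)² = 37.43²; (x + 20.6)² + (y + 3.4)² = 45.04².
Subtracting the K equation from the L and M equations removes the quadratic terms:
3.2 x + 47.0 y = 1787.55
-41.2 x − 6.8 y = 1041.06
Solving the 2×2 system: x ≈ -31.9, y ≈ 40.2 km.
Check against K (with the unrounded x, y): √(x²+y²) = 51.33 ≈ 51.32 km. ✓

-31.9 km east, 40.2 km north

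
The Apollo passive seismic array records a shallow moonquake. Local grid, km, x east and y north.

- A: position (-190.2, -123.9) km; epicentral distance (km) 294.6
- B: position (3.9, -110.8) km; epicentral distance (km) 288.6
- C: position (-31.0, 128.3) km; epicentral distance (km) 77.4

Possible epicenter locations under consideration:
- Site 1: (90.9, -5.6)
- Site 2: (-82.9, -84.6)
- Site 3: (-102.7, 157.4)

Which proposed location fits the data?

For each candidate, compare |candidate − station| to the reported distance:
Site 1: residuals A 10.4, B 152.1, C 103.7 → max 152.1 km
Site 2: residuals A 180.3, B 197.9, C 141.7 → max 197.9 km
Site 3: residuals A 0.0, B 0.0, C 0.0 → max 0.0 km
Only Site 3 has all residuals ≈ 0.

Site 3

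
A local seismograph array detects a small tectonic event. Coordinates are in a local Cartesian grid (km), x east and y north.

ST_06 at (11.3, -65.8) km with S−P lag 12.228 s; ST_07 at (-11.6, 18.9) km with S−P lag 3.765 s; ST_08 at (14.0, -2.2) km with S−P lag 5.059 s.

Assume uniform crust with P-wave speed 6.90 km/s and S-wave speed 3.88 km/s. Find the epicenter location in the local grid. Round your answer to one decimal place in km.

Distance from S−P lag: d = Δt · v_P v_S / (v_P − v_S) = Δt · (6.90·3.88)/(6.90−3.88) ≈ 8.8649·Δt.
So d_ST_06 = 108.40, d_ST_07 = 33.38, d_ST_08 = 44.85 km.
Circle about each station: (x − 11.3)² + (y + 65.8)² = 108.40²; (x + 11.6)² + (y − 18.9)² = 33.38²; (x − 14.0)² + (y + 2.2)² = 44.85².
Subtracting the ST_06 equation from the ST_07 and ST_08 equations removes the quadratic terms:
-45.8 x + 169.4 y = 6670.78
5.4 x + 127.2 y = 5482.55
Solving the 2×2 system: x ≈ 11.9, y ≈ 42.6 km.
Check against ST_06 (with the unrounded x, y): √((x − 11.3)²+(y + 65.8)²) = 108.40 ≈ 108.40 km. ✓

x ≈ 11.9 km, y ≈ 42.6 km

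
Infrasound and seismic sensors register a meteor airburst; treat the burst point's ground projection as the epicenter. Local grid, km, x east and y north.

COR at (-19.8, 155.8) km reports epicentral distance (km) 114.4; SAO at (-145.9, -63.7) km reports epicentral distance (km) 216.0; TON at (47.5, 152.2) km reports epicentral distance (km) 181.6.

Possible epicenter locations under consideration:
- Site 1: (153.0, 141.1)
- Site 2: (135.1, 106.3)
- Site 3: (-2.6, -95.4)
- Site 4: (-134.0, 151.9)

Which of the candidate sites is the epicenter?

For each candidate, compare |candidate − station| to the reported distance:
Site 1: residuals COR 59.0, SAO 146.3, TON 75.5 → max 146.3 km
Site 2: residuals COR 48.2, SAO 112.4, TON 82.7 → max 112.4 km
Site 3: residuals COR 137.4, SAO 69.2, TON 71.0 → max 137.4 km
Site 4: residuals COR 0.1, SAO 0.1, TON 0.1 → max 0.1 km
Only Site 4 has all residuals ≈ 0.

Site 4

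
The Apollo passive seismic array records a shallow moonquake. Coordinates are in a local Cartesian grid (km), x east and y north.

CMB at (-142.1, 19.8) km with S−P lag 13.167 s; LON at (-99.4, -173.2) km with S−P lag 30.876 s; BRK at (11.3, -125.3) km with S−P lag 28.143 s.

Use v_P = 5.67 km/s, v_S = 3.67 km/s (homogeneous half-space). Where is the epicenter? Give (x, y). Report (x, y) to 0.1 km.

Distance from S−P lag: d = Δt · v_P v_S / (v_P − v_S) = Δt · (5.67·3.67)/(5.67−3.67) ≈ 10.4044·Δt.
So d_CMB = 137.00, d_LON = 321.25, d_BRK = 292.81 km.
Circle about each station: (x + 142.1)² + (y − 19.8)² = 137.00²; (x + 99.4)² + (y + 173.2)² = 321.25²; (x − 11.3)² + (y + 125.3)² = 292.81².
Subtracting the CMB equation from the LON and BRK equations removes the quadratic terms:
85.4 x − 386.0 y = -65138.41
306.8 x − 290.2 y = -71725.37
Solving the 2×2 system: x ≈ -93.8, y ≈ 148.0 km.

x ≈ -93.8 km, y ≈ 148.0 km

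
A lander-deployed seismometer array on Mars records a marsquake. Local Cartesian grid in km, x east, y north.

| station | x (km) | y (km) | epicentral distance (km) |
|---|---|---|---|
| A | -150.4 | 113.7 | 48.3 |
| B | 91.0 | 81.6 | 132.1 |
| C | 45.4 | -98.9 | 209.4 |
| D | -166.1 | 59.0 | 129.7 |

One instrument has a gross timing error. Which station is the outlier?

Solve using three stations at a time. Using B, C, D (subtract circle equations pairwise → linear system) gives (x, y) ≈ (-40.7, 92.0).
Distances from that point to each station vs reported:
  A: calculated 111.9 vs reported 48.3 → residual 63.6 km
  B: calculated 132.1 vs reported 132.1 → residual 0.0 km
  C: calculated 209.4 vs reported 209.4 → residual 0.0 km
  D: calculated 129.7 vs reported 129.7 → residual 0.0 km
B, C, D are mutually consistent (residuals ≈ 0); A is off by 63.6 km.

A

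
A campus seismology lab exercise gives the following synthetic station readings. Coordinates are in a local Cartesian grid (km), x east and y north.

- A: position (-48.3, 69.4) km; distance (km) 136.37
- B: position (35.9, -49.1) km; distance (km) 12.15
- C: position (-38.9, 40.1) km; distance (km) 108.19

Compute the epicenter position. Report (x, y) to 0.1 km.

Circle about each station: (x + 48.3)² + (y − 69.4)² = 136.37²; (x − 35.9)² + (y + 49.1)² = 12.15²; (x + 38.9)² + (y − 40.1)² = 108.19².
Subtracting pairs of circle equations eliminates x²+y² and gives linear equations (the radical axes):
168.4 x − 237.0 y = 14999.52
18.8 x − 58.6 y = 2863.67
Solving the 2×2 system: x ≈ 37.0, y ≈ -37.0 km.
Check against A (with the unrounded x, y): √((x + 48.3)²+(y − 69.4)²) = 136.37 ≈ 136.37 km. ✓

37.0 km east, -37.0 km north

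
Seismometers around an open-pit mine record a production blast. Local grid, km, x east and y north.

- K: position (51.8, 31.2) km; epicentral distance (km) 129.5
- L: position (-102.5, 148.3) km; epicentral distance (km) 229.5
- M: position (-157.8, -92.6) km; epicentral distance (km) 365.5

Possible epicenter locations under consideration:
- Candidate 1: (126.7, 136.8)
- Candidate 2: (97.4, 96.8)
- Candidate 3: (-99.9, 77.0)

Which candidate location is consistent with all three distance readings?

For each candidate, compare |candidate − station| to the reported distance:
Candidate 1: residuals K 0.0, L 0.0, M 0.0 → max 0.0 km
Candidate 2: residuals K 49.6, L 23.1, M 47.7 → max 49.6 km
Candidate 3: residuals K 29.0, L 158.2, M 186.3 → max 186.3 km
Only Candidate 1 has all residuals ≈ 0.

Candidate 1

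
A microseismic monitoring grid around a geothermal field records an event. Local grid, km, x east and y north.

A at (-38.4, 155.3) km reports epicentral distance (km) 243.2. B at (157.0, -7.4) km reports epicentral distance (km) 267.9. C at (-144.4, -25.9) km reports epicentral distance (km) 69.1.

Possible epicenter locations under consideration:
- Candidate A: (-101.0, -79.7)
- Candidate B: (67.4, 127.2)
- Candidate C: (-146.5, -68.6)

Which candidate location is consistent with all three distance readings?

Candidate A

For each candidate, compare |candidate − station| to the reported distance:
Candidate A: residuals A 0.0, B 0.0, C 0.0 → max 0.0 km
Candidate B: residuals A 133.7, B 106.2, C 192.2 → max 192.2 km
Candidate C: residuals A 5.4, B 41.7, C 26.3 → max 41.7 km
Only Candidate A has all residuals ≈ 0.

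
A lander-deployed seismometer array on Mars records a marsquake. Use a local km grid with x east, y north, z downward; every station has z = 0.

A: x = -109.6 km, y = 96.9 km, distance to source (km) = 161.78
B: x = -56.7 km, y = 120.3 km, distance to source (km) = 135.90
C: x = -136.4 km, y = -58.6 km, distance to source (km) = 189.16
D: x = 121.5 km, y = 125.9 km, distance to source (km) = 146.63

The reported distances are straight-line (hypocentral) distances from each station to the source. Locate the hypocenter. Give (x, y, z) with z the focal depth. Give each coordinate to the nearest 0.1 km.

Each station gives a sphere (x−x_i)² + (y−y_i)² + z² = d_i² (stations at z=0).
Subtracting the A sphere from B and C: z² cancels, leaving linear equations in x and y:
105.8 x + 46.8 y = 3989.17
-53.6 x − 311.0 y = -8971.59
Solving: x ≈ 27.003, y ≈ 24.194 km (keep extra digits for the depth step; rounded: 27.0, 24.2).
Then from the A sphere: z² = 161.78² − (x + 109.6)² − (y − 96.9)² with x = 27.003, y = 24.194, so z ≈ 47.183 ≈ 47.2 km.
Check against D (with the unrounded solution): distance 146.63 ≈ 146.63 km. ✓

(27.0, 24.2, 47.2)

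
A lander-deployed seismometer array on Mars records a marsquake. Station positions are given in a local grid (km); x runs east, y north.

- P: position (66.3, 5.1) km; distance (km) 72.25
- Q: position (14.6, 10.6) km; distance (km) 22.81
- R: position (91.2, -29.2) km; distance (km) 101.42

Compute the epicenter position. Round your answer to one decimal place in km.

-5.8 km east, 0.4 km north

Circle about each station: (x − 66.3)² + (y − 5.1)² = 72.25²; (x − 14.6)² + (y − 10.6)² = 22.81²; (x − 91.2)² + (y + 29.2)² = 101.42².
Subtracting the P equation from the Q and R equations removes the quadratic terms:
-103.4 x + 11.0 y = 603.59
49.8 x − 68.6 y = -317.57
Solving the 2×2 system: x ≈ -5.8, y ≈ 0.4 km.
Check against P (with the unrounded x, y): √((x − 66.3)²+(y − 5.1)²) = 72.24 ≈ 72.25 km. ✓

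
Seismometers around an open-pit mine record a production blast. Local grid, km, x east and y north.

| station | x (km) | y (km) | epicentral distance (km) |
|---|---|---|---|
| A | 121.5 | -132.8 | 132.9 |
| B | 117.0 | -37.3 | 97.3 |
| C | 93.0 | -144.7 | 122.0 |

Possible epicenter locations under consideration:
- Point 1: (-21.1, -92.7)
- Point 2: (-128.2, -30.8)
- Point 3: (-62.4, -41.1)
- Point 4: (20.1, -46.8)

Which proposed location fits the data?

For each candidate, compare |candidate − station| to the reported distance:
Point 1: residuals A 15.2, B 51.5, C 3.4 → max 51.5 km
Point 2: residuals A 136.8, B 148.0, C 126.8 → max 148.0 km
Point 3: residuals A 72.6, B 82.1, C 64.8 → max 82.1 km
Point 4: residuals A 0.1, B 0.1, C 0.1 → max 0.1 km
Only Point 4 has all residuals ≈ 0.

Point 4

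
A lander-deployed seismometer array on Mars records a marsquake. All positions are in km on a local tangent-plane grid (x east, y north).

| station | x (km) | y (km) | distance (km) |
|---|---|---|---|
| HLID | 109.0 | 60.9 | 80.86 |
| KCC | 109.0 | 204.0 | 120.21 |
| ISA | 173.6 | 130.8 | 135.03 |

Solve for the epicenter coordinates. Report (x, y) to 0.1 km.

Circle about each station: (x − 109.0)² + (y − 60.9)² = 80.86²; (x − 109.0)² + (y − 204.0)² = 120.21²; (x − 173.6)² + (y − 130.8)² = 135.03².
Subtracting pairs of circle equations eliminates x²+y² and gives linear equations (the radical axes):
0.0 x + 286.2 y = 29995.09
129.2 x + 139.8 y = 19961.03
Solving the 2×2 system: x ≈ 41.1, y ≈ 104.8 km.

(41.1, 104.8)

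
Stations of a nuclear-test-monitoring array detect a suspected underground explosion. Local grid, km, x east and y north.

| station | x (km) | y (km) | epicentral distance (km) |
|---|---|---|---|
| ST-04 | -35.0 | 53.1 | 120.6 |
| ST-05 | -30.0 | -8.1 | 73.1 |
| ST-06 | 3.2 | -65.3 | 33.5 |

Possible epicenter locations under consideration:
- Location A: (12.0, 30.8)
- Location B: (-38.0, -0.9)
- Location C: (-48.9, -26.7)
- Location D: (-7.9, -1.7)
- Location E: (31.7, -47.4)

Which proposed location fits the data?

Location E

For each candidate, compare |candidate − station| to the reported distance:
Location A: residuals ST-04 68.6, ST-05 15.9, ST-06 63.0 → max 68.6 km
Location B: residuals ST-04 66.5, ST-05 62.3, ST-06 43.0 → max 66.5 km
Location C: residuals ST-04 39.6, ST-05 46.6, ST-06 31.3 → max 46.6 km
Location D: residuals ST-04 59.5, ST-05 50.1, ST-06 31.1 → max 59.5 km
Location E: residuals ST-04 0.0, ST-05 0.1, ST-06 0.2 → max 0.2 km
Only Location E has all residuals ≈ 0.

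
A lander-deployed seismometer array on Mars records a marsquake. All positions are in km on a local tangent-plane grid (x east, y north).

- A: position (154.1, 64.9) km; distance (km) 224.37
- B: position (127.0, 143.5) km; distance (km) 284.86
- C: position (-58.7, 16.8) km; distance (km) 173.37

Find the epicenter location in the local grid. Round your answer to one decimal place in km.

Circle about each station: (x − 154.1)² + (y − 64.9)² = 224.37²; (x − 127.0)² + (y − 143.5)² = 284.86²; (x + 58.7)² + (y − 16.8)² = 173.37².
Subtracting pairs of circle equations eliminates x²+y² and gives linear equations (the radical axes):
-54.2 x + 157.2 y = -22040.89
-425.6 x − 96.2 y = -3946.15
Solving the 2×2 system: x ≈ 38.0, y ≈ -127.1 km.

x ≈ 38.0 km, y ≈ -127.1 km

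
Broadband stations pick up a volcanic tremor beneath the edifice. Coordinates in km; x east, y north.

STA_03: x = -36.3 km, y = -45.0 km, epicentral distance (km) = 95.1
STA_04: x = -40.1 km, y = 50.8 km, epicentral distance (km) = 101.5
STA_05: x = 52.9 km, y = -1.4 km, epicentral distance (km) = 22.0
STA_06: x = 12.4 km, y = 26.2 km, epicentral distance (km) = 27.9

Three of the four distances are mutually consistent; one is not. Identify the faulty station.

Solve using three stations at a time. Using STA_03, STA_05, STA_06 (subtract circle equations pairwise → linear system) gives (x, y) ≈ (37.8, 14.6).
Distances from that point to each station vs reported:
  STA_03: calculated 95.1 vs reported 95.1 → residual 0.0 km
  STA_04: calculated 85.9 vs reported 101.5 → residual 15.6 km
  STA_05: calculated 22.0 vs reported 22.0 → residual 0.0 km
  STA_06: calculated 27.9 vs reported 27.9 → residual 0.0 km
STA_03, STA_05, STA_06 are mutually consistent (residuals ≈ 0); STA_04 is off by 15.6 km.

STA_04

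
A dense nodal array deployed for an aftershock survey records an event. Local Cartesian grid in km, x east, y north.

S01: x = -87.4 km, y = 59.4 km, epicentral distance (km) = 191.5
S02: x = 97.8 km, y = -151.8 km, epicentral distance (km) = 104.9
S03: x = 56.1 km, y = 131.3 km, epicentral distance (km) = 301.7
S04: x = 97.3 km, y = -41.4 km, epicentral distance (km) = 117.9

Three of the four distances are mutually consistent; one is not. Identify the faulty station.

Solve using three stations at a time. Using S01, S02, S04 (subtract circle equations pairwise → linear system) gives (x, y) ≈ (1.6, -110.2).
Distances from that point to each station vs reported:
  S01: calculated 191.5 vs reported 191.5 → residual 0.0 km
  S02: calculated 104.9 vs reported 104.9 → residual 0.0 km
  S03: calculated 247.5 vs reported 301.7 → residual 54.2 km
  S04: calculated 117.9 vs reported 117.9 → residual 0.0 km
S01, S02, S04 are mutually consistent (residuals ≈ 0); S03 is off by 54.2 km.

S03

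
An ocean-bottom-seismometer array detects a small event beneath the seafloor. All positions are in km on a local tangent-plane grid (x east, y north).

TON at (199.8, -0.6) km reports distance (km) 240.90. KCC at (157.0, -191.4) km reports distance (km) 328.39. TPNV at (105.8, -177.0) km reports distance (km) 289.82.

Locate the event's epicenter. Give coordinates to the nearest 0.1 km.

Circle about each station: (x − 199.8)² + (y + 0.6)² = 240.90²; (x − 157.0)² + (y + 191.4)² = 328.39²; (x − 105.8)² + (y + 177.0)² = 289.82².
Subtracting pairs of circle equations eliminates x²+y² and gives linear equations (the radical axes):
-85.6 x − 381.6 y = -28444.62
-188.0 x − 352.8 y = -23360.58
Solving the 2×2 system: x ≈ -27.0, y ≈ 80.6 km.

x ≈ -27.0 km, y ≈ 80.6 km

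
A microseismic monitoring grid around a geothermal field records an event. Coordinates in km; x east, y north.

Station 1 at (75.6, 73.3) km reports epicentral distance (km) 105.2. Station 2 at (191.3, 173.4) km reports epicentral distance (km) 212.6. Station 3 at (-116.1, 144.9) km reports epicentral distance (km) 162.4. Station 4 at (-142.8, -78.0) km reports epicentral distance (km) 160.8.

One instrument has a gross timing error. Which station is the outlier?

Solve using three stations at a time. Using Station 1, Station 3, Station 4 (subtract circle equations pairwise → linear system) gives (x, y) ≈ (-14.2, 18.5).
Distances from that point to each station vs reported:
  Station 1: calculated 105.2 vs reported 105.2 → residual 0.0 km
  Station 2: calculated 257.3 vs reported 212.6 → residual 44.7 km
  Station 3: calculated 162.4 vs reported 162.4 → residual 0.0 km
  Station 4: calculated 160.8 vs reported 160.8 → residual 0.0 km
Station 1, Station 3, Station 4 are mutually consistent (residuals ≈ 0); Station 2 is off by 44.7 km.

Station 2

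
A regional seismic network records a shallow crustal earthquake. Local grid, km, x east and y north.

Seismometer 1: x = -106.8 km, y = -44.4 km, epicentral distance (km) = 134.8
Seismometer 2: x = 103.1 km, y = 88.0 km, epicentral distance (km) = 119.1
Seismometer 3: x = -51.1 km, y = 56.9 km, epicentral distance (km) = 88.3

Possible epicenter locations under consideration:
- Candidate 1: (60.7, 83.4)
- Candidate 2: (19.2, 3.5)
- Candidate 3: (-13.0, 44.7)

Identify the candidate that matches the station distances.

For each candidate, compare |candidate − station| to the reported distance:
Candidate 1: residuals Seismometer 1 75.9, Seismometer 2 76.5, Seismometer 3 26.6 → max 76.5 km
Candidate 2: residuals Seismometer 1 0.0, Seismometer 2 0.0, Seismometer 3 0.0 → max 0.0 km
Candidate 3: residuals Seismometer 1 5.4, Seismometer 2 4.8, Seismometer 3 48.3 → max 48.3 km
Only Candidate 2 has all residuals ≈ 0.

Candidate 2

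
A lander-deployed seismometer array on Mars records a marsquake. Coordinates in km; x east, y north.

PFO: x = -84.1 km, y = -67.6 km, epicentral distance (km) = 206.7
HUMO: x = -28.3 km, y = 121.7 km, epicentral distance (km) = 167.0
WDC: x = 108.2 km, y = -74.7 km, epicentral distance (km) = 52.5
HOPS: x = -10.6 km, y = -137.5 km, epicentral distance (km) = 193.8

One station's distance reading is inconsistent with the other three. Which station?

WDC

Solve using three stations at a time. Using PFO, HUMO, HOPS (subtract circle equations pairwise → linear system) gives (x, y) ≈ (103.5, 19.2).
Distances from that point to each station vs reported:
  PFO: calculated 206.7 vs reported 206.7 → residual 0.0 km
  HUMO: calculated 167.0 vs reported 167.0 → residual 0.0 km
  WDC: calculated 94.0 vs reported 52.5 → residual 41.5 km
  HOPS: calculated 193.8 vs reported 193.8 → residual 0.0 km
PFO, HUMO, HOPS are mutually consistent (residuals ≈ 0); WDC is off by 41.5 km.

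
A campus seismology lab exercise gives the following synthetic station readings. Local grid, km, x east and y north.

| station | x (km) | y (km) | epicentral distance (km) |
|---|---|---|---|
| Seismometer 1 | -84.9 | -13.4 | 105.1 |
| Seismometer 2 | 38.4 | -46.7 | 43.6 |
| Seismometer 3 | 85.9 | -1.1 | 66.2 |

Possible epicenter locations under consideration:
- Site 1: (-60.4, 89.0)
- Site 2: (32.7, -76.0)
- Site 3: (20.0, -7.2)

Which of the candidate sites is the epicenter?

Site 3

For each candidate, compare |candidate − station| to the reported distance:
Site 1: residuals Seismometer 1 0.2, Seismometer 2 124.3, Seismometer 3 105.6 → max 124.3 km
Site 2: residuals Seismometer 1 28.1, Seismometer 2 13.8, Seismometer 3 25.7 → max 28.1 km
Site 3: residuals Seismometer 1 0.0, Seismometer 2 0.0, Seismometer 3 0.0 → max 0.0 km
Only Site 3 has all residuals ≈ 0.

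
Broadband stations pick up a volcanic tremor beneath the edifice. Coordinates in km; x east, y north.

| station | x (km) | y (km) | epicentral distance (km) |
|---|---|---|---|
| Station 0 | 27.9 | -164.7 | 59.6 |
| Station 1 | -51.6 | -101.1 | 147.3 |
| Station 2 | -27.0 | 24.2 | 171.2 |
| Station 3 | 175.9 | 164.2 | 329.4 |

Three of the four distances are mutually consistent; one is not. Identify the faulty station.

Solve using three stations at a time. Using Station 0, Station 1, Station 3 (subtract circle equations pairwise → linear system) gives (x, y) ≈ (86.3, -152.8).
Distances from that point to each station vs reported:
  Station 0: calculated 59.6 vs reported 59.6 → residual 0.0 km
  Station 1: calculated 147.3 vs reported 147.3 → residual 0.0 km
  Station 2: calculated 210.2 vs reported 171.2 → residual 39.0 km
  Station 3: calculated 329.4 vs reported 329.4 → residual 0.0 km
Station 0, Station 1, Station 3 are mutually consistent (residuals ≈ 0); Station 2 is off by 39.0 km.

Station 2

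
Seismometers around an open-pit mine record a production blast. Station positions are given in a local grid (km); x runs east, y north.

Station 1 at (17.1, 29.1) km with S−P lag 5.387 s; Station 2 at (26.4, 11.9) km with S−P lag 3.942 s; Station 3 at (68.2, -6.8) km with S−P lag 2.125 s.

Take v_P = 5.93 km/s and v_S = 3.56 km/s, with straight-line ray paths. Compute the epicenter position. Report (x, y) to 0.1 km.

Distance from S−P lag: d = Δt · v_P v_S / (v_P − v_S) = Δt · (5.93·3.56)/(5.93−3.56) ≈ 8.9075·Δt.
So d_Station 1 = 47.98, d_Station 2 = 35.11, d_Station 3 = 18.93 km.
Circle about each station: (x − 17.1)² + (y − 29.1)² = 47.98²; (x − 26.4)² + (y − 11.9)² = 35.11²; (x − 68.2)² + (y + 6.8)² = 18.93².
Subtracting pairs of circle equations eliminates x²+y² and gives linear equations (the radical axes):
18.6 x − 34.4 y = 768.72
102.2 x − 71.8 y = 5502.00
Solving the 2×2 system: x ≈ 61.5, y ≈ 10.9 km.

(61.5, 10.9)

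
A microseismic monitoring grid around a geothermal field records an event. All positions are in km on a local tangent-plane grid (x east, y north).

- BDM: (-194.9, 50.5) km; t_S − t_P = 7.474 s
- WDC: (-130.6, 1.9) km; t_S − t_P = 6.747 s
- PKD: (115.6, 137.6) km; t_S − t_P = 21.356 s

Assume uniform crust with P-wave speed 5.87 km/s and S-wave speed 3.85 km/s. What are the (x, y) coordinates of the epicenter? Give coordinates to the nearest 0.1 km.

Distance from S−P lag: d = Δt · v_P v_S / (v_P − v_S) = Δt · (5.87·3.85)/(5.87−3.85) ≈ 11.1879·Δt.
So d_BDM = 83.62, d_WDC = 75.48, d_PKD = 238.93 km.
Circle about each station: (x + 194.9)² + (y − 50.5)² = 83.62²; (x + 130.6)² + (y − 1.9)² = 75.48²; (x − 115.6)² + (y − 137.6)² = 238.93².
Subtracting the BDM equation from the WDC and PKD equations removes the quadratic terms:
128.6 x − 97.2 y = -22181.22
621.0 x + 174.2 y = -58334.38
Solving the 2×2 system: x ≈ -115.2, y ≈ 75.8 km.

x ≈ -115.2 km, y ≈ 75.8 km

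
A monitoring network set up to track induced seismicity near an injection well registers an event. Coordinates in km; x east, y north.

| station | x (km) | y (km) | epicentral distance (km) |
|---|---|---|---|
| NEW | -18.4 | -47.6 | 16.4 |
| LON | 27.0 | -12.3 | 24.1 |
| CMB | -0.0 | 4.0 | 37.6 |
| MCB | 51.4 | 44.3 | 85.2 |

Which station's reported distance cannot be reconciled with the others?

NEW

Solve using three stations at a time. Using LON, CMB, MCB (subtract circle equations pairwise → linear system) gives (x, y) ≈ (12.4, -31.5).
Distances from that point to each station vs reported:
  NEW: calculated 34.8 vs reported 16.4 → residual 18.4 km
  LON: calculated 24.1 vs reported 24.1 → residual 0.0 km
  CMB: calculated 37.6 vs reported 37.6 → residual 0.0 km
  MCB: calculated 85.2 vs reported 85.2 → residual 0.0 km
LON, CMB, MCB are mutually consistent (residuals ≈ 0); NEW is off by 18.4 km.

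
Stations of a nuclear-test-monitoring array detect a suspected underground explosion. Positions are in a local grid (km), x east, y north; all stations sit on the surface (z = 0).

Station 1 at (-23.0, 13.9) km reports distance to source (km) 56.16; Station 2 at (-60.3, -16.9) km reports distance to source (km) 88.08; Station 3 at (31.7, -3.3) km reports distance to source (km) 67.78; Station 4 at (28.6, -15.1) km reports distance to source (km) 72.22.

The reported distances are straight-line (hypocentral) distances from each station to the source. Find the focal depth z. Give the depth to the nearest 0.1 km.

depth ≈ 50.9 km

Each station gives a sphere (x−x_i)² + (y−y_i)² + z² = d_i² (stations at z=0).
Subtracting the Station 1 sphere from Station 2 and Station 3: z² cancels, leaving linear equations in x and y:
-74.6 x − 61.6 y = -1404.65
109.4 x − 34.4 y = -1146.61
Solving: x ≈ -2.398, y ≈ 25.706 km (keep extra digits for the depth step; rounded: -2.4, 25.7).
Then from the Station 1 sphere: z² = 56.16² − (x + 23.0)² − (y − 13.9)² with x = -2.398, y = 25.706, so z ≈ 50.893 ≈ 50.9 km.
Check against Station 4 (with the unrounded solution): distance 72.22 ≈ 72.22 km. ✓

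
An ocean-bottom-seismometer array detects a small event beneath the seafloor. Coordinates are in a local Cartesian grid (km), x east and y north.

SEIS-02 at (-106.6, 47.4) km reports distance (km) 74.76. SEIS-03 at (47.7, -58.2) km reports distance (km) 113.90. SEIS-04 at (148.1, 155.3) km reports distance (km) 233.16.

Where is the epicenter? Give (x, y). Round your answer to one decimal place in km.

(-38.8, 15.9)

Circle about each station: (x + 106.6)² + (y − 47.4)² = 74.76²; (x − 47.7)² + (y + 58.2)² = 113.90²; (x − 148.1)² + (y − 155.3)² = 233.16².
Subtracting the SEIS-02 equation from the SEIS-03 and SEIS-04 equations removes the quadratic terms:
308.6 x − 211.2 y = -15331.94
509.4 x + 215.8 y = -16333.15
Solving the 2×2 system: x ≈ -38.8, y ≈ 15.9 km.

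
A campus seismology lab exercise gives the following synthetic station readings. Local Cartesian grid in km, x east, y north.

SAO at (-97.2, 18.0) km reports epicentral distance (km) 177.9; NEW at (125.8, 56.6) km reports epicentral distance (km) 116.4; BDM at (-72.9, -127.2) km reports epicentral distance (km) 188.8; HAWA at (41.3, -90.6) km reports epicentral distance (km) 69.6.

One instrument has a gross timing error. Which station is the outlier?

Solve using three stations at a time. Using NEW, BDM, HAWA (subtract circle equations pairwise → linear system) gives (x, y) ≈ (102.6, -57.5).
Distances from that point to each station vs reported:
  SAO: calculated 213.6 vs reported 177.9 → residual 35.7 km
  NEW: calculated 116.4 vs reported 116.4 → residual 0.0 km
  BDM: calculated 188.8 vs reported 188.8 → residual 0.0 km
  HAWA: calculated 69.7 vs reported 69.6 → residual 0.1 km
NEW, BDM, HAWA are mutually consistent (residuals ≈ 0); SAO is off by 35.7 km.

SAO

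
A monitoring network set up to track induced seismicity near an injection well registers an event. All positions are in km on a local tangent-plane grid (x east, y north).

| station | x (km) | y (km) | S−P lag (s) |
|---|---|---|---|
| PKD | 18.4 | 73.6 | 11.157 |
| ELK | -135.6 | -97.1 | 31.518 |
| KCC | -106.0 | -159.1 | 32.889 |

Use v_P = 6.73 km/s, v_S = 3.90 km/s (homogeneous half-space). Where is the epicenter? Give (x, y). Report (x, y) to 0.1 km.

Distance from S−P lag: d = Δt · v_P v_S / (v_P − v_S) = Δt · (6.73·3.90)/(6.73−3.90) ≈ 9.2746·Δt.
So d_PKD = 103.48, d_ELK = 292.32, d_KCC = 305.03 km.
Circle about each station: (x − 18.4)² + (y − 73.6)² = 103.48²; (x + 135.6)² + (y + 97.1)² = 292.32²; (x + 106.0)² + (y + 159.1)² = 305.03².
Subtracting pairs of circle equations eliminates x²+y² and gives linear equations (the radical axes):
-308.0 x − 341.4 y = -52682.62
-248.8 x − 465.4 y = -51541.90
Solving the 2×2 system: x ≈ 118.5, y ≈ 47.4 km.

(118.5, 47.4)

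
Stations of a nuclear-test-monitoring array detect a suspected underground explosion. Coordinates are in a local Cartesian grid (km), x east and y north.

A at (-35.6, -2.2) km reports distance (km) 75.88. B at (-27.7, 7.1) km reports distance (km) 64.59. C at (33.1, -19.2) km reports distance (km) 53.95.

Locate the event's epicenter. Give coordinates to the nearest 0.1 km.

x ≈ 30.7 km, y ≈ 34.7 km

Circle about each station: (x + 35.6)² + (y + 2.2)² = 75.88²; (x + 27.7)² + (y − 7.1)² = 64.59²; (x − 33.1)² + (y + 19.2)² = 53.95².
Subtracting pairs of circle equations eliminates x²+y² and gives linear equations (the radical axes):
15.8 x + 18.6 y = 1131.41
137.4 x − 34.0 y = 3039.22
Solving the 2×2 system: x ≈ 30.7, y ≈ 34.7 km.
Check against A (with the unrounded x, y): √((x + 35.6)²+(y + 2.2)²) = 75.91 ≈ 75.88 km. ✓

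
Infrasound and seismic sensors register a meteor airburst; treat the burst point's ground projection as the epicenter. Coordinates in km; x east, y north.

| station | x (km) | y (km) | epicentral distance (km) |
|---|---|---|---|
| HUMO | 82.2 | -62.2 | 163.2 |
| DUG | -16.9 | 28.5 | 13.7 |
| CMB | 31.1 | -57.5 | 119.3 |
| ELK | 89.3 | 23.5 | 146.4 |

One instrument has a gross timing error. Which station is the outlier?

Solve using three stations at a time. Using HUMO, CMB, ELK (subtract circle equations pairwise → linear system) gives (x, y) ≈ (-57.1, 22.8).
Distances from that point to each station vs reported:
  HUMO: calculated 163.2 vs reported 163.2 → residual 0.0 km
  DUG: calculated 40.6 vs reported 13.7 → residual 26.9 km
  CMB: calculated 119.3 vs reported 119.3 → residual 0.0 km
  ELK: calculated 146.4 vs reported 146.4 → residual 0.0 km
HUMO, CMB, ELK are mutually consistent (residuals ≈ 0); DUG is off by 26.9 km.

DUG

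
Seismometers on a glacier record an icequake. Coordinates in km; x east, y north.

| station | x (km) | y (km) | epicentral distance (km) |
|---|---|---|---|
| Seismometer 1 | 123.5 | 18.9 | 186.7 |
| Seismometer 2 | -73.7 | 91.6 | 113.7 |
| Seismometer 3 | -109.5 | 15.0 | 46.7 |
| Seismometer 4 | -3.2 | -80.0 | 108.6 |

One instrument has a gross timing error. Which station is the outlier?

Seismometer 2

Solve using three stations at a time. Using Seismometer 1, Seismometer 3, Seismometer 4 (subtract circle equations pairwise → linear system) gives (x, y) ≈ (-63.0, 10.6).
Distances from that point to each station vs reported:
  Seismometer 1: calculated 186.7 vs reported 186.7 → residual 0.0 km
  Seismometer 2: calculated 81.7 vs reported 113.7 → residual 32.0 km
  Seismometer 3: calculated 46.7 vs reported 46.7 → residual 0.0 km
  Seismometer 4: calculated 108.6 vs reported 108.6 → residual 0.0 km
Seismometer 1, Seismometer 3, Seismometer 4 are mutually consistent (residuals ≈ 0); Seismometer 2 is off by 32.0 km.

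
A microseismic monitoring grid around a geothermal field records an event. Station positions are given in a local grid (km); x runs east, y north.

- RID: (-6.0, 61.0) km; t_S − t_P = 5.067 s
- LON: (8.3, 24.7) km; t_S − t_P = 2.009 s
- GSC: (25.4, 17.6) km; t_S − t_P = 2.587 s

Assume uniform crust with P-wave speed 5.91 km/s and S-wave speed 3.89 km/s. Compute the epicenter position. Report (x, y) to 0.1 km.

Distance from S−P lag: d = Δt · v_P v_S / (v_P − v_S) = Δt · (5.91·3.89)/(5.91−3.89) ≈ 11.3811·Δt.
So d_RID = 57.67, d_LON = 22.86, d_GSC = 29.44 km.
Circle about each station: (x + 6.0)² + (y − 61.0)² = 57.67²; (x − 8.3)² + (y − 24.7)² = 22.86²; (x − 25.4)² + (y − 17.6)² = 29.44².
Subtracting pairs of circle equations eliminates x²+y² and gives linear equations (the radical axes):
28.6 x − 72.6 y = -274.77
62.8 x − 86.8 y = -342.96
Solving the 2×2 system: x ≈ -0.5, y ≈ 3.6 km.

(-0.5, 3.6)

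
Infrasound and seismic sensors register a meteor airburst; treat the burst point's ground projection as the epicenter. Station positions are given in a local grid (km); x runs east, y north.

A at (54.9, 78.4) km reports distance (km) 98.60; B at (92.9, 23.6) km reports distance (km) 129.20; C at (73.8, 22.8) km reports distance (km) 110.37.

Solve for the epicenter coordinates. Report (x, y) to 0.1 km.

-35.4 km east, 38.8 km north

Circle about each station: (x − 54.9)² + (y − 78.4)² = 98.60²; (x − 92.9)² + (y − 23.6)² = 129.20²; (x − 73.8)² + (y − 22.8)² = 110.37².
Subtracting pairs of circle equations eliminates x²+y² and gives linear equations (the radical axes):
76.0 x − 109.6 y = -6943.88
37.8 x − 111.2 y = -5653.87
Solving the 2×2 system: x ≈ -35.4, y ≈ 38.8 km.
Check against A (with the unrounded x, y): √((x − 54.9)²+(y − 78.4)²) = 98.59 ≈ 98.60 km. ✓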